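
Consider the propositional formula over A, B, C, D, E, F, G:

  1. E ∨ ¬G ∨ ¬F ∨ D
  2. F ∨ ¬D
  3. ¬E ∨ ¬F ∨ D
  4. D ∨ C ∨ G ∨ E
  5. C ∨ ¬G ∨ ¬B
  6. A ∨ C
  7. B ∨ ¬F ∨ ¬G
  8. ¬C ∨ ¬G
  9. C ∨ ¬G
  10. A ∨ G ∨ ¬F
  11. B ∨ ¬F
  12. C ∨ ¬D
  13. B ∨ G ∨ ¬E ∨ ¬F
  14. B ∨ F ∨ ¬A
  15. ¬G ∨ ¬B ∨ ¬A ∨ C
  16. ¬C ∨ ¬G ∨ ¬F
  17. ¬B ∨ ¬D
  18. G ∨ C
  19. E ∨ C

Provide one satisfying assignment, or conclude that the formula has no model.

Try F = False.
From the singleton clause (¬D), D = False.
Try A = True.
From the singleton clause (B), B = True.
Try C = True.
From the singleton clause (¬G), G = False.
No clause remains; E is free.

A ↦ True, B ↦ True, C ↦ True, D ↦ False, E ↦ True, F ↦ False, G ↦ False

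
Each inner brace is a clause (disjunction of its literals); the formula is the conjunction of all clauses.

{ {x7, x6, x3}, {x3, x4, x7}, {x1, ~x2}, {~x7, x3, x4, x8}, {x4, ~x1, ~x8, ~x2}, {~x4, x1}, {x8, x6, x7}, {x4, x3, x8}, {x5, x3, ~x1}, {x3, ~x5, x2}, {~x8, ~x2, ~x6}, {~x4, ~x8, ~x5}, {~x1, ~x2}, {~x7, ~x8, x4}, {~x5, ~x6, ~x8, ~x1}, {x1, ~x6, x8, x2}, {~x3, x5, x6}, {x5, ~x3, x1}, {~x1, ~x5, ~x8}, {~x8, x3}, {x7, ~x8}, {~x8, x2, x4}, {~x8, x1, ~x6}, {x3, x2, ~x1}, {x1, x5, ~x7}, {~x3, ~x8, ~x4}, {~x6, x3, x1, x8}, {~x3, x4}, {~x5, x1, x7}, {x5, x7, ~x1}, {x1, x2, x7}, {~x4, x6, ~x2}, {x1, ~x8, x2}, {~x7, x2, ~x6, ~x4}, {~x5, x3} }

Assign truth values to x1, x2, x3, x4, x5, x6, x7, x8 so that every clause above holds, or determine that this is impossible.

x1=1, x2=0, x3=1, x4=1, x5=1, x6=1, x7=0, x8=0

Case x1 = 1:
The clause (~x2) is unit, so x2 = 0.
The clause (x3) is unit, so x3 = 1.
The clause (x4) is unit, so x4 = 1.
The clause (~x8) is unit, so x8 = 0.
Case x6 = 1:
The clause (~x7) is unit, so x7 = 0.
The clause (x5) is unit, so x5 = 1.
All clauses are satisfied.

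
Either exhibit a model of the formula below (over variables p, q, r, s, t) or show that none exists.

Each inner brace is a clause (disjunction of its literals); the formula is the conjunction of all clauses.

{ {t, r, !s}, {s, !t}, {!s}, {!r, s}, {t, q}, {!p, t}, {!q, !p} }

The clause (!s) is unit, so s = false.
The clause (!t) is unit, so t = false.
The clause (!r) is unit, so r = false.
The clause (q) is unit, so q = true.
The clause (!p) is unit, so p = false.
This assignment satisfies each clause.

p=false, q=true, r=false, s=false, t=false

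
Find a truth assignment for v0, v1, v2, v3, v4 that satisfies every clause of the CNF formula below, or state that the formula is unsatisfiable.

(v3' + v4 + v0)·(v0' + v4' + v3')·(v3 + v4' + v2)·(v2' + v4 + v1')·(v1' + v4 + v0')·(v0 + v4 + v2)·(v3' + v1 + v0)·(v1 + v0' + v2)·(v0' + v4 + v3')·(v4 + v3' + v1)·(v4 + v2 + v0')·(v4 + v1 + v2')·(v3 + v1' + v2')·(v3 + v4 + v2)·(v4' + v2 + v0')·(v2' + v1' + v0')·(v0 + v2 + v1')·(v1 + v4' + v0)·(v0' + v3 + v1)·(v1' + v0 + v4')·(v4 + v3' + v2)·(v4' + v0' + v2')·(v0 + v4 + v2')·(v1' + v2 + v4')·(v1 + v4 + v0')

Try v3 = 0.
Try v4 = 0.
The clause (v2) is unit, so v2 = 1.
The clause (v1') is unit, so v1 = 0.
That conflicts with the unit clause (v1).
Backtrack on v4: now try v4 = 1.
The clause (v2) is unit, so v2 = 1.
The clause (v1') is unit, so v1 = 0.
The clause (v0) is unit, so v0 = 1.
That conflicts with the unit clause (v0').
Both values of v4 lead to a conflict.
Backtrack on v3: now try v3 = 1.
Try v4 = 1.
The clause (v0') is unit, so v0 = 0.
The clause (v1) is unit, so v1 = 1.
That conflicts with the unit clause (v1').
Backtrack on v4: now try v4 = 0.
The clause (v0) is unit, so v0 = 1.
That conflicts with the unit clause (v0').
Both values of v4 lead to a conflict.
Both values of v3 lead to a conflict.

UNSATISFIABLE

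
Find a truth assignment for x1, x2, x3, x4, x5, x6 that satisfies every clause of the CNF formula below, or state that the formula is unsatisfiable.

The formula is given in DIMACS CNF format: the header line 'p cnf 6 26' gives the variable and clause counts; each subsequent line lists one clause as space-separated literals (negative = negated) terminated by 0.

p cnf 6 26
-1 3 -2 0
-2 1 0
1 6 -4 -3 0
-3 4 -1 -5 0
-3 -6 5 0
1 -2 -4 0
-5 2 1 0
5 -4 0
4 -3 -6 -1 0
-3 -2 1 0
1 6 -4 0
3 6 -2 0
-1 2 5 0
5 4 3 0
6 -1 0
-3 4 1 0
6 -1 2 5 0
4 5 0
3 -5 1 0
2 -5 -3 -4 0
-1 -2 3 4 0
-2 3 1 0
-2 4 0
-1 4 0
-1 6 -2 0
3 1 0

Suppose x2 = False.
Suppose x5 = True.
(x1) alone gives x1 = True.
(x6) alone gives x6 = True.
(x4) alone gives x4 = True.
(¬x3) alone gives x3 = False.
Every clause now holds.

x1: True; x2: False; x3: False; x4: True; x5: True; x6: True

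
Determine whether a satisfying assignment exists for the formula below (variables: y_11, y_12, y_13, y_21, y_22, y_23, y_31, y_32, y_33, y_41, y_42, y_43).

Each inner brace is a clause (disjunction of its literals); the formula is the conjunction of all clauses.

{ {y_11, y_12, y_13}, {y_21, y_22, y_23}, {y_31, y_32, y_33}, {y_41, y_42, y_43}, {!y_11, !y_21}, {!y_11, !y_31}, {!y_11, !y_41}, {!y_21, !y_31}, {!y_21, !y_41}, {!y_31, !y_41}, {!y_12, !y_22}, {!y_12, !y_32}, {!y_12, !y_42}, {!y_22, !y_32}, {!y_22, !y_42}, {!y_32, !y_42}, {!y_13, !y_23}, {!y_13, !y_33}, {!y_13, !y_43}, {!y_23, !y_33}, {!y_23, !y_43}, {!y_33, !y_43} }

Suppose y_11 = false.
Suppose y_12 = true.
(!y_22) alone gives y_22 = false.
(!y_32) alone gives y_32 = false.
(!y_42) alone gives y_42 = false.
Suppose y_21 = true.
(!y_31) alone gives y_31 = false.
(y_33) alone gives y_33 = true.
(!y_41) alone gives y_41 = false.
(y_43) alone gives y_43 = true.
Now (!y_43) is unsatisfied and unit — conflict.
Backtrack on y_21: now try y_21 = false.
(y_23) alone gives y_23 = true.
(!y_13) alone gives y_13 = false.
(!y_33) alone gives y_33 = false.
(y_31) alone gives y_31 = true.
(!y_41) alone gives y_41 = false.
(y_43) alone gives y_43 = true.
Now (!y_43) is unsatisfied and unit — conflict.
Both values of y_21 lead to a conflict.
Backtrack on y_12: now try y_12 = false.
(y_13) alone gives y_13 = true.
(!y_23) alone gives y_23 = false.
(!y_33) alone gives y_33 = false.
(!y_43) alone gives y_43 = false.
Suppose y_21 = true.
(!y_31) alone gives y_31 = false.
(y_32) alone gives y_32 = true.
(!y_41) alone gives y_41 = false.
(y_42) alone gives y_42 = true.
Now (!y_42) is unsatisfied and unit — conflict.
Backtrack on y_21: now try y_21 = false.
(y_22) alone gives y_22 = true.
(!y_32) alone gives y_32 = false.
(y_31) alone gives y_31 = true.
(!y_41) alone gives y_41 = false.
(y_42) alone gives y_42 = true.
Now (!y_42) is unsatisfied and unit — conflict.
Both values of y_21 lead to a conflict.
Both values of y_12 lead to a conflict.
Backtrack on y_11: now try y_11 = true.
(!y_21) alone gives y_21 = false.
(!y_31) alone gives y_31 = false.
(!y_41) alone gives y_41 = false.
Suppose y_22 = true.
(!y_12) alone gives y_12 = false.
(!y_32) alone gives y_32 = false.
(y_33) alone gives y_33 = true.
(!y_42) alone gives y_42 = false.
(y_43) alone gives y_43 = true.
Now (!y_43) is unsatisfied and unit — conflict.
Backtrack on y_22: now try y_22 = false.
(y_23) alone gives y_23 = true.
(!y_13) alone gives y_13 = false.
(!y_33) alone gives y_33 = false.
(y_32) alone gives y_32 = true.
(!y_12) alone gives y_12 = false.
(!y_42) alone gives y_42 = false.
(y_43) alone gives y_43 = true.
Now (!y_43) is unsatisfied and unit — conflict.
Both values of y_22 lead to a conflict.
Both values of y_11 lead to a conflict.
No assignment satisfies every clause.

No, unsatisfiable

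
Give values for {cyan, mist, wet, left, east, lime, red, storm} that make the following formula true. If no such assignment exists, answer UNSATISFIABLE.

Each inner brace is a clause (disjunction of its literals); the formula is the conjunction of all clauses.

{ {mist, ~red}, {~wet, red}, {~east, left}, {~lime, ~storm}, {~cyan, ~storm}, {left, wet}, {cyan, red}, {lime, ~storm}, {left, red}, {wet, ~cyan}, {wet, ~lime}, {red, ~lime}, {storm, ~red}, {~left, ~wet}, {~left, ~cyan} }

Suppose mist = 1.
Suppose wet = 0.
Unit clause (left) forces left = 1.
Unit clause (~cyan) forces cyan = 0.
Unit clause (red) forces red = 1.
Unit clause (~lime) forces lime = 0.
Unit clause (~storm) forces storm = 0.
Now (storm) is unsatisfied and unit — conflict.
So wet must be the other value — set wet = 1.
Unit clause (red) forces red = 1.
Unit clause (storm) forces storm = 1.
Unit clause (~lime) forces lime = 0.
Now (lime) is unsatisfied and unit — conflict.
Either choice for wet ends in contradiction.
So mist must be the other value — set mist = 0.
Unit clause (~red) forces red = 0.
Unit clause (~wet) forces wet = 0.
Unit clause (left) forces left = 1.
Unit clause (cyan) forces cyan = 1.
Now (~cyan) is unsatisfied and unit — conflict.
Either choice for mist ends in contradiction.

UNSATISFIABLE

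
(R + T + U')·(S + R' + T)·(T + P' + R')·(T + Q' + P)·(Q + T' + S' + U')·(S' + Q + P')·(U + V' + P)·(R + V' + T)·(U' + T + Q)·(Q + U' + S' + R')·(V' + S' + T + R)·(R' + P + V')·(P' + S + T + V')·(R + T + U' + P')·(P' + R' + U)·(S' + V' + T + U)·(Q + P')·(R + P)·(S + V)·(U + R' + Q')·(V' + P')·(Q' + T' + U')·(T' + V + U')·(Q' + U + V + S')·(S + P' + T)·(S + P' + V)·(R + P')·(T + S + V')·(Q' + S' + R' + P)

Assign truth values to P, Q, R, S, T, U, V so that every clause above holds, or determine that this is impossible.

P: 0; Q: 0; R: 1; S: 1; T: 0; U: 0; V: 0

Suppose Q = 0.
The clause (P') is unit, so P = 0.
The clause (R) is unit, so R = 1.
The clause (V') is unit, so V = 0.
The clause (S) is unit, so S = 1.
The clause (U') is unit, so U = 0.
No clause remains; T is free.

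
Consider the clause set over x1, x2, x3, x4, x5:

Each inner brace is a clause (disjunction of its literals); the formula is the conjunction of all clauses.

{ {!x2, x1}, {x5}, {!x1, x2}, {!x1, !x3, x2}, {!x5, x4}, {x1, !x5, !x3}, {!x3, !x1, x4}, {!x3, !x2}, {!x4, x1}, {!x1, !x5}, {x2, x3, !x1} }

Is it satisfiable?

No

From the singleton clause (x5), x5 = true.
From the singleton clause (x4), x4 = true.
From the singleton clause (x1), x1 = true.
Now (!x1) is unsatisfied and unit — conflict.
No assignment satisfies every clause.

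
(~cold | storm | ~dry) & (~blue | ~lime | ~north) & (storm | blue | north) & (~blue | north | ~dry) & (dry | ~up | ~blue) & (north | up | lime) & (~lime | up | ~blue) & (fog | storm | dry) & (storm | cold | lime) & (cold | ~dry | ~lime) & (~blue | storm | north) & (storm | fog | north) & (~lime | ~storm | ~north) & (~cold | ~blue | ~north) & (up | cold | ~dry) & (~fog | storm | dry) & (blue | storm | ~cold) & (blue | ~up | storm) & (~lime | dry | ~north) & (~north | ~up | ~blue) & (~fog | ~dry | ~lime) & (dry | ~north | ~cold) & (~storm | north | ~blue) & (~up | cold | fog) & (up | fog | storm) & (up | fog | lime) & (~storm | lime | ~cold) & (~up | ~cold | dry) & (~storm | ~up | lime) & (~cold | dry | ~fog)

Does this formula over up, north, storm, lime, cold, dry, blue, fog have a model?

Satisfiable

Branch on cold: set cold = 1.
Branch on storm: set storm = 1.
The clause (lime) is unit, so lime = 1.
The clause (~north) is unit, so north = 0.
The clause (~blue) is unit, so blue = 0.
Branch on fog: set fog = 0.
Branch on up: set up = 1.
The clause (dry) is unit, so dry = 1.
Every clause now holds.
A satisfying assignment: up: 1, north: 0, storm: 1, lime: 1, cold: 1, dry: 1, blue: 0, fog: 0.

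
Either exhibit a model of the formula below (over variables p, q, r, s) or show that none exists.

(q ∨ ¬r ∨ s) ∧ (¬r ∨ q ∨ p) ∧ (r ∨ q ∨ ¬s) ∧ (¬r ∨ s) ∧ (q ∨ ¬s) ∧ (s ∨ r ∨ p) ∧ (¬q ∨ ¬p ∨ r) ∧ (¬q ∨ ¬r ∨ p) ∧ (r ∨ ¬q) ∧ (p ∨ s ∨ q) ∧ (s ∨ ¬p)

p=True; q=True; r=True; s=True

Case r = True:
Unit clause (s) forces s = True.
Unit clause (q) forces q = True.
Unit clause (p) forces p = True.
All clauses are satisfied.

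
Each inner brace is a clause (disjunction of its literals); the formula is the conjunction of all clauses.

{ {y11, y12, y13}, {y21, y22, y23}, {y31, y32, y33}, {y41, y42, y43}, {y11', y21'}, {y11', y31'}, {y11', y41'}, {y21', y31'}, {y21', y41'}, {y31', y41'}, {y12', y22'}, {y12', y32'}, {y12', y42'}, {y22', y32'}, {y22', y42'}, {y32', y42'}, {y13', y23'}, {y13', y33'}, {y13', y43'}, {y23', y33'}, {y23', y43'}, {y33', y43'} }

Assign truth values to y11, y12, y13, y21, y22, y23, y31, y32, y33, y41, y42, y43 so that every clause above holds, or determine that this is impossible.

UNSATISFIABLE

Try y11 = 0.
Try y12 = 1.
Unit clause (y22') forces y22 = 0.
Unit clause (y32') forces y32 = 0.
Unit clause (y42') forces y42 = 0.
Try y21 = 1.
Unit clause (y31') forces y31 = 0.
Unit clause (y33) forces y33 = 1.
Unit clause (y41') forces y41 = 0.
Unit clause (y43) forces y43 = 1.
That conflicts with the unit clause (y43').
So y21 must be the other value — set y21 = 0.
Unit clause (y23) forces y23 = 1.
Unit clause (y13') forces y13 = 0.
Unit clause (y33') forces y33 = 0.
Unit clause (y31) forces y31 = 1.
Unit clause (y41') forces y41 = 0.
Unit clause (y43) forces y43 = 1.
That conflicts with the unit clause (y43').
Either choice for y21 ends in contradiction.
So y12 must be the other value — set y12 = 0.
Unit clause (y13) forces y13 = 1.
Unit clause (y23') forces y23 = 0.
Unit clause (y33') forces y33 = 0.
Unit clause (y43') forces y43 = 0.
Try y21 = 1.
Unit clause (y31') forces y31 = 0.
Unit clause (y32) forces y32 = 1.
Unit clause (y41') forces y41 = 0.
Unit clause (y42) forces y42 = 1.
That conflicts with the unit clause (y42').
So y21 must be the other value — set y21 = 0.
Unit clause (y22) forces y22 = 1.
Unit clause (y32') forces y32 = 0.
Unit clause (y31) forces y31 = 1.
Unit clause (y41') forces y41 = 0.
Unit clause (y42) forces y42 = 1.
That conflicts with the unit clause (y42').
Either choice for y21 ends in contradiction.
Either choice for y12 ends in contradiction.
So y11 must be the other value — set y11 = 1.
Unit clause (y21') forces y21 = 0.
Unit clause (y31') forces y31 = 0.
Unit clause (y41') forces y41 = 0.
Try y22 = 1.
Unit clause (y12') forces y12 = 0.
Unit clause (y32') forces y32 = 0.
Unit clause (y33) forces y33 = 1.
Unit clause (y42') forces y42 = 0.
Unit clause (y43) forces y43 = 1.
That conflicts with the unit clause (y43').
So y22 must be the other value — set y22 = 0.
Unit clause (y23) forces y23 = 1.
Unit clause (y13') forces y13 = 0.
Unit clause (y33') forces y33 = 0.
Unit clause (y32) forces y32 = 1.
Unit clause (y12') forces y12 = 0.
Unit clause (y42') forces y42 = 0.
Unit clause (y43) forces y43 = 1.
That conflicts with the unit clause (y43').
Either choice for y22 ends in contradiction.
Either choice for y11 ends in contradiction.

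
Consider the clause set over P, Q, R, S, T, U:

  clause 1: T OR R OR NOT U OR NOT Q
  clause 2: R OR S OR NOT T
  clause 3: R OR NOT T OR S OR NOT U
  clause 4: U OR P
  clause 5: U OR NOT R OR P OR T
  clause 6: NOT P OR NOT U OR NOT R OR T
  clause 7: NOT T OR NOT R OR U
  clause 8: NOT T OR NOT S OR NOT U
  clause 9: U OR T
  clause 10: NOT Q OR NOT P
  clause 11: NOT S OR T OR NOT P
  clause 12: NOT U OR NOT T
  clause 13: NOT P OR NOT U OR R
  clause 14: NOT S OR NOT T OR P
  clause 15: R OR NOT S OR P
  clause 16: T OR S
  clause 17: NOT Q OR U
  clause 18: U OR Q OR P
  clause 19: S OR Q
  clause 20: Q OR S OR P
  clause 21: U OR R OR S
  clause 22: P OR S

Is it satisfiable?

Try U = false.
Unit clause (P) forces P = true.
Unit clause (T) forces T = true.
Unit clause (NOT R) forces R = false.
Unit clause (S) forces S = true.
Unit clause (NOT Q) forces Q = false.
Every clause now holds.
A satisfying assignment: P: true; Q: false; R: false; S: true; T: true; U: false.

Yes, satisfiable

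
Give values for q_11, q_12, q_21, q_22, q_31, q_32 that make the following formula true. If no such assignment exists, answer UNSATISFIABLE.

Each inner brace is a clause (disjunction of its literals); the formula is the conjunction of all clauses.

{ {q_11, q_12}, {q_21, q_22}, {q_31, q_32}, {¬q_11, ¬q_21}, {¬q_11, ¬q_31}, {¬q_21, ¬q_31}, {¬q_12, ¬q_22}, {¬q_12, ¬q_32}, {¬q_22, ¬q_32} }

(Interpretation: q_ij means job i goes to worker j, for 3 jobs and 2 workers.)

Try q_11 = True.
From the singleton clause (¬q_21), q_21 = False.
From the singleton clause (q_22), q_22 = True.
From the singleton clause (¬q_31), q_31 = False.
From the singleton clause (q_32), q_32 = True.
But (¬q_32) is also a unit clause — contradiction.
So q_11 must be the other value — set q_11 = False.
From the singleton clause (q_12), q_12 = True.
From the singleton clause (¬q_22), q_22 = False.
From the singleton clause (q_21), q_21 = True.
From the singleton clause (¬q_31), q_31 = False.
From the singleton clause (q_32), q_32 = True.
But (¬q_32) is also a unit clause — contradiction.
Both values of q_11 lead to a conflict.

UNSATISFIABLE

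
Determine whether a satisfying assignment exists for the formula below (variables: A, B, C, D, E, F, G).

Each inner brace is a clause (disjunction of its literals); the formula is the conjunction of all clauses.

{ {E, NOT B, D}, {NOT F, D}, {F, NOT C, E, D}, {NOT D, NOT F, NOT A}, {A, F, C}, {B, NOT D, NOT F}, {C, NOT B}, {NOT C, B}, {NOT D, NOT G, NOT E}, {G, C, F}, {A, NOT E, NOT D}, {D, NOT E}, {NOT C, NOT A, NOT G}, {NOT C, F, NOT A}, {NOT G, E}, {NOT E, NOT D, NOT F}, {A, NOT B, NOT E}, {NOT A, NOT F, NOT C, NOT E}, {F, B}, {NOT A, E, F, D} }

Try F = true.
The clause (D) is unit, so D = true.
The clause (NOT A) is unit, so A = false.
The clause (B) is unit, so B = true.
The clause (C) is unit, so C = true.
The clause (NOT E) is unit, so E = false.
The clause (NOT G) is unit, so G = false.
All clauses are satisfied.
A satisfying assignment: A: false; B: true; C: true; D: true; E: false; F: true; G: false.

Yes, satisfiable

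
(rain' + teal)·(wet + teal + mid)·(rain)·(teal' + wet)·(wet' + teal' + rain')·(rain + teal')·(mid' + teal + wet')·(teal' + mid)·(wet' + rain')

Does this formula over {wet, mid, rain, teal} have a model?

Unsatisfiable

Unit clause (rain) forces rain = 1.
Unit clause (teal) forces teal = 1.
Unit clause (wet) forces wet = 1.
That conflicts with the unit clause (wet').
No assignment satisfies every clause.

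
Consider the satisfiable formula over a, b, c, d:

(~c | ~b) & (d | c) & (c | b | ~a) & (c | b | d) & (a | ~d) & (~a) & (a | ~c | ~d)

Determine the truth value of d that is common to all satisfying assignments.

False

Suppose d = 1.
From the singleton clause (a), a = 1.
That conflicts with the unit clause (~a).
So every satisfying assignment has d = False.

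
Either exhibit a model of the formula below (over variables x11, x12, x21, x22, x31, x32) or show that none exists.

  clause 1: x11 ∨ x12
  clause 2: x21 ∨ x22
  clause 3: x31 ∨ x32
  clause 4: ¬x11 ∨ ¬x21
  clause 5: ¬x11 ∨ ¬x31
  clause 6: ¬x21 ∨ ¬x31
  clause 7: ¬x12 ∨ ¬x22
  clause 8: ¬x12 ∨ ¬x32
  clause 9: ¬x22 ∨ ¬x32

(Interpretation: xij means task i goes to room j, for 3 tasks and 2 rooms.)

Branch on x11: set x11 = True.
(¬x21) alone gives x21 = False.
(x22) alone gives x22 = True.
(¬x31) alone gives x31 = False.
(x32) alone gives x32 = True.
Now (¬x32) is unsatisfied and unit — conflict.
Backtrack on x11: now try x11 = False.
(x12) alone gives x12 = True.
(¬x22) alone gives x22 = False.
(x21) alone gives x21 = True.
(¬x31) alone gives x31 = False.
(x32) alone gives x32 = True.
Now (¬x32) is unsatisfied and unit — conflict.
Either choice for x11 ends in contradiction.

UNSATISFIABLE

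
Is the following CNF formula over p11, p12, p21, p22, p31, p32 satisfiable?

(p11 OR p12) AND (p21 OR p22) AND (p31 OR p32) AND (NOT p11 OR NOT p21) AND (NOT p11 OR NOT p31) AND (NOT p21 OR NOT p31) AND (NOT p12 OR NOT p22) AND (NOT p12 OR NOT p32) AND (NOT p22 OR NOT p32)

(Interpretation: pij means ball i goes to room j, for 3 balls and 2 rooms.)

No

Suppose p11 = true.
The clause (NOT p21) is unit, so p21 = false.
The clause (p22) is unit, so p22 = true.
The clause (NOT p31) is unit, so p31 = false.
The clause (p32) is unit, so p32 = true.
But (NOT p32) is also a unit clause — contradiction.
Backtrack on p11: now try p11 = false.
The clause (p12) is unit, so p12 = true.
The clause (NOT p22) is unit, so p22 = false.
The clause (p21) is unit, so p21 = true.
The clause (NOT p31) is unit, so p31 = false.
The clause (p32) is unit, so p32 = true.
But (NOT p32) is also a unit clause — contradiction.
Either choice for p11 ends in contradiction.
No assignment satisfies every clause.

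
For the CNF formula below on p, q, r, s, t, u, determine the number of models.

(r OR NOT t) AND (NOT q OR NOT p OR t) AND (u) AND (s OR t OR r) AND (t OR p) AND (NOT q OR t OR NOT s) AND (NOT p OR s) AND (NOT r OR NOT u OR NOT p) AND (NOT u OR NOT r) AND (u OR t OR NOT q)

1

There are 2^6 = 64 truth assignments over (p, q, r, s, t, u).
Split on u. With u = true, the clauses containing u are satisfied and NOT u drops from the rest; 1 of the 2^5 = 32 assignments to the other variables satisfy what remains.
With u = false, by the same count on the reduced clause set, 0 assignments work.
(One model: p=T, q=F, r=F, s=T, t=F, u=T.)
Total: 1 + 0 = 1.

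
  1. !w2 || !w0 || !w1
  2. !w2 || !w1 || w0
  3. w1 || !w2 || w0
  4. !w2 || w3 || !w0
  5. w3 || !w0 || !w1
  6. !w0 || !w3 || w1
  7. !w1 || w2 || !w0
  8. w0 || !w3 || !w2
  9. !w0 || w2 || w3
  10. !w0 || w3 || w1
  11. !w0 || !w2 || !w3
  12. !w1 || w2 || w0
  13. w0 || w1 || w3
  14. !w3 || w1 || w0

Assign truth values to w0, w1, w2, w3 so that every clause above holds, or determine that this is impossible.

UNSATISFIABLE

Case w2 = false:
Case w1 = false:
Case w0 = false:
Unit clause (w3) forces w3 = true.
That conflicts with the unit clause (!w3).
That branch fails; take w0 = true instead.
Unit clause (!w3) forces w3 = false.
That conflicts with the unit clause (w3).
Either choice for w0 ends in contradiction.
That branch fails; take w1 = true instead.
Unit clause (!w0) forces w0 = false.
That conflicts with the unit clause (w0).
Either choice for w1 ends in contradiction.
That branch fails; take w2 = true instead.
Case w0 = false:
Unit clause (!w1) forces w1 = false.
That conflicts with the unit clause (w1).
That branch fails; take w0 = true instead.
Unit clause (!w1) forces w1 = false.
Unit clause (w3) forces w3 = true.
That conflicts with the unit clause (!w3).
Either choice for w0 ends in contradiction.
Either choice for w2 ends in contradiction.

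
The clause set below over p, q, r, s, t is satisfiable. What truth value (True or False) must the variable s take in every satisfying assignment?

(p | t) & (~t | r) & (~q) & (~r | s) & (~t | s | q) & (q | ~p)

Suppose s = 0.
Unit clause (~q) forces q = 0.
Unit clause (~r) forces r = 0.
Unit clause (~t) forces t = 0.
Unit clause (p) forces p = 1.
But (~p) is also a unit clause — contradiction.
So every satisfying assignment has s = True.

True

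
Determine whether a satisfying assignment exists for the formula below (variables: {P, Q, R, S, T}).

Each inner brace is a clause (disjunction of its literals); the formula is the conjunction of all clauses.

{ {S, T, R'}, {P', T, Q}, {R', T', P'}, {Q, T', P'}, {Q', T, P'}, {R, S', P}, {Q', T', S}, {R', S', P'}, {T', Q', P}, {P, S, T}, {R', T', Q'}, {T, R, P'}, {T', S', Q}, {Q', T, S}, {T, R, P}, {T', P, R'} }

Satisfiable

Try S = 0.
Try T = 1.
The clause (Q') is unit, so Q = 0.
The clause (P') is unit, so P = 0.
The clause (R') is unit, so R = 0.
Every clause now holds.
A satisfying assignment: P ↦ 0, Q ↦ 0, R ↦ 0, S ↦ 0, T ↦ 1.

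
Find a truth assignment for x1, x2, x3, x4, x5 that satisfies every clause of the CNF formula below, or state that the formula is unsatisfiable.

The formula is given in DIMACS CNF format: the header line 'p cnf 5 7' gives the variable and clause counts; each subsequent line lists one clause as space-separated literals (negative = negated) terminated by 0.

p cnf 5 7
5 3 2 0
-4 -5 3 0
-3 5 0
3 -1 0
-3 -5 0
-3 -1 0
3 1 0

Branch on x3: set x3 = False.
The clause (¬x1) is unit, so x1 = False.
Now (x1) is unsatisfied and unit — conflict.
Backtrack on x3: now try x3 = True.
The clause (x5) is unit, so x5 = True.
Now (¬x5) is unsatisfied and unit — conflict.
Neither x3 = True nor x3 = False works.

UNSATISFIABLE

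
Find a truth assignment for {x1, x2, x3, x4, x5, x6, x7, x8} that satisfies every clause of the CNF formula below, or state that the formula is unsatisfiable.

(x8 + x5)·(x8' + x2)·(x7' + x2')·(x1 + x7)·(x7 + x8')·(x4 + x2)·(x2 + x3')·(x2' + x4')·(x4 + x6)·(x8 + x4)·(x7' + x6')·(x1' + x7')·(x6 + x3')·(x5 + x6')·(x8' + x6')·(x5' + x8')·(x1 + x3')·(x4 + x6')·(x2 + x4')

Suppose x8 = 1.
The clause (x2) is unit, so x2 = 1.
The clause (x7') is unit, so x7 = 0.
But (x7) is also a unit clause — contradiction.
Undo x8 and try x8 = 0.
The clause (x5) is unit, so x5 = 1.
The clause (x4) is unit, so x4 = 1.
The clause (x2') is unit, so x2 = 0.
But (x2) is also a unit clause — contradiction.
Either choice for x8 ends in contradiction.

UNSATISFIABLE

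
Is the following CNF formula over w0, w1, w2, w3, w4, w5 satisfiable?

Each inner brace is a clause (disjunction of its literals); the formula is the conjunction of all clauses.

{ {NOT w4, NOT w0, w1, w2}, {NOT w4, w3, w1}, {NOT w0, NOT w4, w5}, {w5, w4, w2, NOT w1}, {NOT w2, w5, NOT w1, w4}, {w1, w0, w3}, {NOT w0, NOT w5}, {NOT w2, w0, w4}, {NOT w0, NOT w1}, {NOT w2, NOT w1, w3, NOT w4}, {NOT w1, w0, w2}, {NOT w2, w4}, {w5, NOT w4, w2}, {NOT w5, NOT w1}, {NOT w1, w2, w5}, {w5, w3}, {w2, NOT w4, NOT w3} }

Branch on w0: set w0 = false.
Branch on w1: set w1 = false.
The clause (w3) is unit, so w3 = true.
Branch on w2: set w2 = false.
The clause (NOT w4) is unit, so w4 = false.
No clause remains; w5 is free.
A satisfying assignment: w0=false, w1=false, w2=false, w3=true, w4=false, w5=true.

Yes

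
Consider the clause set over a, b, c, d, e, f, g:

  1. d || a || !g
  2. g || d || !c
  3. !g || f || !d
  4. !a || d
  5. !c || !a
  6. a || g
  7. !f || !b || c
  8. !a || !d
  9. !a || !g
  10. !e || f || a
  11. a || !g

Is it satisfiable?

Suppose a = false.
Unit clause (g) forces g = true.
That conflicts with the unit clause (!g).
So a must be the other value — set a = true.
Unit clause (d) forces d = true.
That conflicts with the unit clause (!d).
Either choice for a ends in contradiction.
No assignment satisfies every clause.

No, unsatisfiable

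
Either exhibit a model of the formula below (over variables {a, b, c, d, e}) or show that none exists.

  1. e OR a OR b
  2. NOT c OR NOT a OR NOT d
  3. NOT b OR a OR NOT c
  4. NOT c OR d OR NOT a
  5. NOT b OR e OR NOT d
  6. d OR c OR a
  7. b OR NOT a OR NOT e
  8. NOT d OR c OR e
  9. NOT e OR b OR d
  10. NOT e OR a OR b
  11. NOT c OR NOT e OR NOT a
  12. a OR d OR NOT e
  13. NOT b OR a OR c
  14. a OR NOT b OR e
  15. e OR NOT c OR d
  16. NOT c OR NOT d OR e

a: true; b: true; c: false; d: false; e: false

Case e = false:
Case a = true:
Case c = false:
From the singleton clause (NOT d), d = false.
Every clause is now satisfied; b is unconstrained.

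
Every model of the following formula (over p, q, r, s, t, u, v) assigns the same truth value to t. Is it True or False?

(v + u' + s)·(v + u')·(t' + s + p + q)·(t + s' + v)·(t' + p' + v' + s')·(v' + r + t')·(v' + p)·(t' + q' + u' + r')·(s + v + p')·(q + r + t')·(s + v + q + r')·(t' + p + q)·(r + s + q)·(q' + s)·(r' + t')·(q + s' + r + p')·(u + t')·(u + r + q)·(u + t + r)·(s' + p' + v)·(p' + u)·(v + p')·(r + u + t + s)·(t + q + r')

False

Suppose t = 1.
Unit clause (r') forces r = 0.
Unit clause (v') forces v = 0.
Unit clause (u') forces u = 0.
But (u) is also a unit clause — contradiction.
So every satisfying assignment has t = False.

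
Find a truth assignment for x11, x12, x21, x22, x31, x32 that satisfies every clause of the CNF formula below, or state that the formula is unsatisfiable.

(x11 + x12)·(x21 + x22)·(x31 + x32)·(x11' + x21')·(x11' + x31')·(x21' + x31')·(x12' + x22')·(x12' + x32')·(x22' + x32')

UNSATISFIABLE

Case x11 = 1:
Unit clause (x21') forces x21 = 0.
Unit clause (x22) forces x22 = 1.
Unit clause (x31') forces x31 = 0.
Unit clause (x32) forces x32 = 1.
Now (x32') is unsatisfied and unit — conflict.
Backtrack on x11: now try x11 = 0.
Unit clause (x12) forces x12 = 1.
Unit clause (x22') forces x22 = 0.
Unit clause (x21) forces x21 = 1.
Unit clause (x31') forces x31 = 0.
Unit clause (x32) forces x32 = 1.
Now (x32') is unsatisfied and unit — conflict.
Either choice for x11 ends in contradiction.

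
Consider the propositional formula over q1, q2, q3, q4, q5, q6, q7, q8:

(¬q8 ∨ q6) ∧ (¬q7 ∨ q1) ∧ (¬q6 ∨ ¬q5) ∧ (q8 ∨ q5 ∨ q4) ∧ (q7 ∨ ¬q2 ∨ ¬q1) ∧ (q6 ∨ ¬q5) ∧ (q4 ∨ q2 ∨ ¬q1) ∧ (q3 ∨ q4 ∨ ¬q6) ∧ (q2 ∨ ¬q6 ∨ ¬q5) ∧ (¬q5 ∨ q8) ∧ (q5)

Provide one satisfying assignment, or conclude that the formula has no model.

From the singleton clause (q5), q5 = True.
From the singleton clause (¬q6), q6 = False.
But (q6) is also a unit clause — contradiction.

UNSATISFIABLE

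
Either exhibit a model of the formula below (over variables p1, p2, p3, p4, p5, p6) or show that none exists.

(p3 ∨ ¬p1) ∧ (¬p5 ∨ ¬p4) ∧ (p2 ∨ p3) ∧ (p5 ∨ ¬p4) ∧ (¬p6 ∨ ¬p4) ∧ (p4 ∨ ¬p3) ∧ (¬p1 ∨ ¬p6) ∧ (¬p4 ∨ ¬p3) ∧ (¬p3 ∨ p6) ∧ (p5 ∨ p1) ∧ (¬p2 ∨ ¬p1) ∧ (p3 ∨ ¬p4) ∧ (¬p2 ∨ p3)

Branch on p3: set p3 = True.
The clause (p4) is unit, so p4 = True.
But (¬p4) is also a unit clause — contradiction.
Undo p3 and try p3 = False.
The clause (¬p1) is unit, so p1 = False.
The clause (p2) is unit, so p2 = True.
But (¬p2) is also a unit clause — contradiction.
Neither p3 = True nor p3 = False works.

UNSATISFIABLE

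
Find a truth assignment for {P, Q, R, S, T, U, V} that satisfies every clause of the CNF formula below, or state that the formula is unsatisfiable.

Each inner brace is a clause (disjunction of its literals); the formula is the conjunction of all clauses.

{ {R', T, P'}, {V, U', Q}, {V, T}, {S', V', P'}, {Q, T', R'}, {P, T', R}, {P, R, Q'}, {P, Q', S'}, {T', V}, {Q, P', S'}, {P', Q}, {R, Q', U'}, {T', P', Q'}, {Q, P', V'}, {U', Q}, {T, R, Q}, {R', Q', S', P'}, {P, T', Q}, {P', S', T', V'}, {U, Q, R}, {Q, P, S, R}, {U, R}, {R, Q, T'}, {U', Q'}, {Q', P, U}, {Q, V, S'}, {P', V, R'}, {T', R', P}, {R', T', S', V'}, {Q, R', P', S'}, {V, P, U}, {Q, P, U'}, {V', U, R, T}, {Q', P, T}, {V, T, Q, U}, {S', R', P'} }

Try V = 1.
Try S = 0.
Try P = 0.
Try T = 0.
From the singleton clause (Q'), Q = 0.
From the singleton clause (U'), U = 0.
From the singleton clause (R), R = 1.
This assignment satisfies each clause.

P: 0,  Q: 0,  R: 1,  S: 0,  T: 0,  U: 0,  V: 1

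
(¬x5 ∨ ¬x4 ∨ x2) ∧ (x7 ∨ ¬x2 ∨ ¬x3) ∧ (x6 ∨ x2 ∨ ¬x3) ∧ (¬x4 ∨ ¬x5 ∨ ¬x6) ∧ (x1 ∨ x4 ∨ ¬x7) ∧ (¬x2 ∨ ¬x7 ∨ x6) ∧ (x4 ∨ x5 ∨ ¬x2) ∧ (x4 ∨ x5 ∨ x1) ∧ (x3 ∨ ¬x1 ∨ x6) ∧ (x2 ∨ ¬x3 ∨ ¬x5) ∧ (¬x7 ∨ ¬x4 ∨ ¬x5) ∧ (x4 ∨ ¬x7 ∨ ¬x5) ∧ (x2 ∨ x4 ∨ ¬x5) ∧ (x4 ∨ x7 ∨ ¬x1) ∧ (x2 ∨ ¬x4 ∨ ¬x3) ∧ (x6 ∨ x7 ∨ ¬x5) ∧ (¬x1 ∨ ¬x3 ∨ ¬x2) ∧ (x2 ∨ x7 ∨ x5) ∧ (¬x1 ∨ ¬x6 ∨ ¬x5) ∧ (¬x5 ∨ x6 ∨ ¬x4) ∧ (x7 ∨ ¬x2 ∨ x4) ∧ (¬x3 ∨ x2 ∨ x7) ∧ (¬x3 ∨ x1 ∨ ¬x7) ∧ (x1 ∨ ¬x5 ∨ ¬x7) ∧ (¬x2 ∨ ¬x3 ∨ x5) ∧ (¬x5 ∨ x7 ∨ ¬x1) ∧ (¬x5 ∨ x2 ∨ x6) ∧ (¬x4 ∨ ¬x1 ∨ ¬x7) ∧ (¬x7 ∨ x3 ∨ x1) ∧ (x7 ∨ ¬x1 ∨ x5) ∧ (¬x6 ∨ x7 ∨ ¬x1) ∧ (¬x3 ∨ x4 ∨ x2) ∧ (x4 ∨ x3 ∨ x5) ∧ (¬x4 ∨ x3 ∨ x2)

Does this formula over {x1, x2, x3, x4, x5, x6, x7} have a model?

Yes

Try x5 = False.
Try x4 = True.
Try x2 = True.
The clause (¬x3) is unit, so x3 = False.
Try x7 = False.
The clause (¬x1) is unit, so x1 = False.
All clauses hold; x6 can take either value.
A satisfying assignment: x1=False, x2=True, x3=False, x4=True, x5=False, x6=True, x7=False.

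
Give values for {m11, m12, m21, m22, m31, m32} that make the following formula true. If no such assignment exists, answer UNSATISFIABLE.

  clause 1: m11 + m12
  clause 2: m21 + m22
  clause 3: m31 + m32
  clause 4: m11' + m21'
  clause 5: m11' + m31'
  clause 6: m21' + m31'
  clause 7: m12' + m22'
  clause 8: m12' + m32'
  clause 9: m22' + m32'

Branch on m11: set m11 = 1.
From the singleton clause (m21'), m21 = 0.
From the singleton clause (m22), m22 = 1.
From the singleton clause (m31'), m31 = 0.
From the singleton clause (m32), m32 = 1.
That conflicts with the unit clause (m32').
That branch fails; take m11 = 0 instead.
From the singleton clause (m12), m12 = 1.
From the singleton clause (m22'), m22 = 0.
From the singleton clause (m21), m21 = 1.
From the singleton clause (m31'), m31 = 0.
From the singleton clause (m32), m32 = 1.
That conflicts with the unit clause (m32').
Both values of m11 lead to a conflict.

UNSATISFIABLE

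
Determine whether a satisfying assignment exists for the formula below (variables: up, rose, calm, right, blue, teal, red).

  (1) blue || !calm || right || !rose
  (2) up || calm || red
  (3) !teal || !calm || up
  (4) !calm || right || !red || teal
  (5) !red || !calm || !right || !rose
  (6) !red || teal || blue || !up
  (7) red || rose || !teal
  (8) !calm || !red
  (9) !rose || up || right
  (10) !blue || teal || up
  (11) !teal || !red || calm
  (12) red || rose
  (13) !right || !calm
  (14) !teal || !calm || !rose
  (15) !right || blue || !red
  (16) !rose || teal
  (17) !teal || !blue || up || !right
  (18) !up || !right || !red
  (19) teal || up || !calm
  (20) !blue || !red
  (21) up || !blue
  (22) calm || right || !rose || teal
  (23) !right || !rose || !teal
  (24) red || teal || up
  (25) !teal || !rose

Satisfiable

Suppose calm = false.
Suppose up = false.
(red) alone gives red = true.
(!teal) alone gives teal = false.
(!blue) alone gives blue = false.
(!right) alone gives right = false.
(!rose) alone gives rose = false.
All clauses are satisfied.
A satisfying assignment: up=false,  rose=false,  calm=false,  right=false,  blue=false,  teal=false,  red=true.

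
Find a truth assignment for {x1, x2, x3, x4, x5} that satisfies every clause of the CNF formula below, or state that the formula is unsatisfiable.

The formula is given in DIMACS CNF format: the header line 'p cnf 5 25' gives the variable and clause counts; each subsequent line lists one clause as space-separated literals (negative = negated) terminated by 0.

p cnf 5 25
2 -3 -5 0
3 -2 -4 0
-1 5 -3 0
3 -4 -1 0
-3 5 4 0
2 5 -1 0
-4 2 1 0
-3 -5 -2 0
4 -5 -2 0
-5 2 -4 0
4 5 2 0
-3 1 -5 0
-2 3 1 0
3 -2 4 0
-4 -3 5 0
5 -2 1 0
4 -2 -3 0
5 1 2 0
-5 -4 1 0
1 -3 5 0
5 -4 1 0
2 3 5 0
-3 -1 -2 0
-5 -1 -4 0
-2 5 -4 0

Suppose x2 = False.
Suppose x3 = False.
Unit clause (x5) forces x5 = True.
Unit clause (¬x4) forces x4 = False.
All clauses hold; x1 can take either value.

x1: True,  x2: False,  x3: False,  x4: False,  x5: True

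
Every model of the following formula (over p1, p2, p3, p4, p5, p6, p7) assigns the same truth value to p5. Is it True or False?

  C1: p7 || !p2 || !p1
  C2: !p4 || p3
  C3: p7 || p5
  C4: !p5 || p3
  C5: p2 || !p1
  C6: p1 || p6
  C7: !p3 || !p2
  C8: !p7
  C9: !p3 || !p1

Suppose p5 = false.
From the singleton clause (p7), p7 = true.
That conflicts with the unit clause (!p7).
So every satisfying assignment has p5 = True.

True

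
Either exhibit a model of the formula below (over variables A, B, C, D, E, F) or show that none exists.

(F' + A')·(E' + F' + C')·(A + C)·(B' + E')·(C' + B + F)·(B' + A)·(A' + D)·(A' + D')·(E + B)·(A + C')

Try F = 0.
Try A = 1.
(D) alone gives D = 1.
But (D') is also a unit clause — contradiction.
That branch fails; take A = 0 instead.
(C) alone gives C = 1.
But (C') is also a unit clause — contradiction.
Either choice for A ends in contradiction.
That branch fails; take F = 1 instead.
(A') alone gives A = 0.
(C) alone gives C = 1.
But (C') is also a unit clause — contradiction.
Either choice for F ends in contradiction.

UNSATISFIABLE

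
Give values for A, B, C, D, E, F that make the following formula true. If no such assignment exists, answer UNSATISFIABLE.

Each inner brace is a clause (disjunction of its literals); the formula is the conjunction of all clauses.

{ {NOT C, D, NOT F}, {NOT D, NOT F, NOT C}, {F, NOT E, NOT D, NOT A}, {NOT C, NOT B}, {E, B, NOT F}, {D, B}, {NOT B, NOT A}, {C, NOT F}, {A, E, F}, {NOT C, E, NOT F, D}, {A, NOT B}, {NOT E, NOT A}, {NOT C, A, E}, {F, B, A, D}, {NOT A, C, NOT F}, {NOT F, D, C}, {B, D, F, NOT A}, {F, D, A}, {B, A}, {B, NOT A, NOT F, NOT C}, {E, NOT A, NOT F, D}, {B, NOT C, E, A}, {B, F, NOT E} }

A=true,  B=false,  C=true,  D=true,  E=false,  F=false

Branch on C: set C = true.
Unit clause (NOT B) forces B = false.
Unit clause (D) forces D = true.
Unit clause (NOT F) forces F = false.
Unit clause (A) forces A = true.
Unit clause (NOT E) forces E = false.
Every clause now holds.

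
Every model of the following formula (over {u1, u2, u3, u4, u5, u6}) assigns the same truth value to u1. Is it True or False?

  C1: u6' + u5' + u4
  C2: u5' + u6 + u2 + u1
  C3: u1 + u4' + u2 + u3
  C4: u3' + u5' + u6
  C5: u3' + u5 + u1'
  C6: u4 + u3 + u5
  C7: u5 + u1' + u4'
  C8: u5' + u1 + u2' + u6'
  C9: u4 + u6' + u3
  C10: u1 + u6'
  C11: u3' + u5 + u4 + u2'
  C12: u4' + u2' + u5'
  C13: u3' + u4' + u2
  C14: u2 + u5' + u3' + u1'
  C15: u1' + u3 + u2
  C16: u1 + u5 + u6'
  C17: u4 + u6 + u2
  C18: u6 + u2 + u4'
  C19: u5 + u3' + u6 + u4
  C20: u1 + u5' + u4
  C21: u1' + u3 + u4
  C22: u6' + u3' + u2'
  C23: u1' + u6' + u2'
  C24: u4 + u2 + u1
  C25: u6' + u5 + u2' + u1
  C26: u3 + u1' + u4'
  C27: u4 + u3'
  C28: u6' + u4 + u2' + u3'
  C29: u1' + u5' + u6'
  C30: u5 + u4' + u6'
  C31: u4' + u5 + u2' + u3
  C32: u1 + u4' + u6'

Suppose u1 = 1.
Try u3 = 0.
(u2) alone gives u2 = 1.
(u4) alone gives u4 = 1.
But (u4') is also a unit clause — contradiction.
Backtrack on u3: now try u3 = 1.
(u5) alone gives u5 = 1.
(u6) alone gives u6 = 1.
But (u6') is also a unit clause — contradiction.
Neither u3 = 1 nor u3 = 0 works.
So every satisfying assignment has u1 = False.

False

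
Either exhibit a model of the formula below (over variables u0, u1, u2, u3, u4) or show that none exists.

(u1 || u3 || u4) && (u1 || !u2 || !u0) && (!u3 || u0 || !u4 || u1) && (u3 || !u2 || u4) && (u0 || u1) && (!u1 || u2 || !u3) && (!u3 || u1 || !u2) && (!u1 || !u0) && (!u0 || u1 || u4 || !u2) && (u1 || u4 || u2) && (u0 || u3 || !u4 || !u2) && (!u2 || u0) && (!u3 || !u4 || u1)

u0 ↦ false,  u1 ↦ true,  u2 ↦ false,  u3 ↦ false,  u4 ↦ false

Try u0 = false.
(u1) alone gives u1 = true.
(!u2) alone gives u2 = false.
(!u3) alone gives u3 = false.
All clauses hold; u4 can take either value.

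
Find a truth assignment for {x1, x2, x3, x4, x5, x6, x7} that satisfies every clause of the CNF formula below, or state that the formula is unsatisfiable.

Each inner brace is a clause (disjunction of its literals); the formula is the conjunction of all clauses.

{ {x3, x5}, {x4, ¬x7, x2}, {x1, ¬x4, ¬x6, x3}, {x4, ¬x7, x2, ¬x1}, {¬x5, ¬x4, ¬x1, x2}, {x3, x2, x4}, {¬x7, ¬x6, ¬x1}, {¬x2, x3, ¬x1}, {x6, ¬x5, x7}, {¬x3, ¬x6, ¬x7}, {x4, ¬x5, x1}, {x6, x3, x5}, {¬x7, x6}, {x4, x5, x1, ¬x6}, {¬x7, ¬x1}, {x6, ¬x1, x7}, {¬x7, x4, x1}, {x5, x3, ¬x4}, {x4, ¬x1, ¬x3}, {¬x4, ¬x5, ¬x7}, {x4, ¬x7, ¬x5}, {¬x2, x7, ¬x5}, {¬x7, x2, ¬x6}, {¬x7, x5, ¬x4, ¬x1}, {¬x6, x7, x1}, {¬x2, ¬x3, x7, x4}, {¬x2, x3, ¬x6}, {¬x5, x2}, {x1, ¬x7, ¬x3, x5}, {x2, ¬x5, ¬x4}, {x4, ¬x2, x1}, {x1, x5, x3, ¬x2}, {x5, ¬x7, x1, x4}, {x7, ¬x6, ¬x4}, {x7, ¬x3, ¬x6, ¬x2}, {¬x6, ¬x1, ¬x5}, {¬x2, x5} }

Branch on x3: set x3 = True.
Branch on x6: set x6 = False.
Unit clause (¬x7) forces x7 = False.
Unit clause (¬x5) forces x5 = False.
Unit clause (¬x1) forces x1 = False.
Unit clause (¬x2) forces x2 = False.
Every clause is now satisfied; x4 is unconstrained.

x1: False, x2: False, x3: True, x4: True, x5: False, x6: False, x7: False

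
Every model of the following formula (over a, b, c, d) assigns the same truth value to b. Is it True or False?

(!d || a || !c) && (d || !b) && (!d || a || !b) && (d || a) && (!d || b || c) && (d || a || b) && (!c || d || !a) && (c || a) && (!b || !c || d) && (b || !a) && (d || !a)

Suppose b = false.
Unit clause (!a) forces a = false.
Unit clause (d) forces d = true.
Unit clause (!c) forces c = false.
Now (c) is unsatisfied and unit — conflict.
So every satisfying assignment has b = True.

True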